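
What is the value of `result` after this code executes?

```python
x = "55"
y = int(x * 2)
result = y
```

x = '55'; y = 5555; result = 5555

5555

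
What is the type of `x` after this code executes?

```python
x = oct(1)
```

oct() returns str representation

str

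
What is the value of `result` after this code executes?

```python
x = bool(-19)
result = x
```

x = True; result = True

True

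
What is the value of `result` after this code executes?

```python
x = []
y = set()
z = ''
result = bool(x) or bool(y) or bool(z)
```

x = []; y = set(); z = ''; result = False

False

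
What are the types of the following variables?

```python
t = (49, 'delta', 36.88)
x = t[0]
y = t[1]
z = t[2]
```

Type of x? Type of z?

tuple[0] is int; tuple[2] is float

int, float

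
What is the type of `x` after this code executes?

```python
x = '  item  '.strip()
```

str.strip() returns str

str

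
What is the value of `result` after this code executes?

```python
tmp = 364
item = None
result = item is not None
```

tmp = 364; item = None; result = False

False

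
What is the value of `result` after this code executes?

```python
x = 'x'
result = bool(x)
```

x = 'x'; result = True

True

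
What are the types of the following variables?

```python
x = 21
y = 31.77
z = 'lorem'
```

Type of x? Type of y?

x is assigned a bare integer (no decimal point), so it is an int; y is assigned a number with a decimal point, so it is a float

int, float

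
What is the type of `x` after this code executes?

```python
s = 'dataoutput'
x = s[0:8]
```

Slicing a str returns str

str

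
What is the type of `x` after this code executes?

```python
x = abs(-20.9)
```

abs() of float returns float

float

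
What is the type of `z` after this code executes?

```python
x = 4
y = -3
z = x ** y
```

int ** negative = float

float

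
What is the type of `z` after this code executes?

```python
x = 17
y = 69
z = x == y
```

Equality comparison returns bool

bool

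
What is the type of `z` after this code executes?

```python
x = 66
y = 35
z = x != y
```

Comparison returns bool

bool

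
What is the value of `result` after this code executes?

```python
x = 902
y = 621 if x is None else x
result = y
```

x = 902; y = 902; result = 902

902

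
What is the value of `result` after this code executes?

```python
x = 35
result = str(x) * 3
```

x = 35; result = '353535'

'353535'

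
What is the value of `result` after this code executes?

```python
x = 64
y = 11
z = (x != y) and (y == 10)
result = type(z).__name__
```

x is int; y is int; z is bool; result = 'bool'

'bool'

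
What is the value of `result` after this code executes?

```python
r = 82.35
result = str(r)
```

r = 82.35; result = '82.35'

'82.35'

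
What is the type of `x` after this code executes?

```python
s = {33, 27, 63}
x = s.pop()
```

Popping from set[int] returns int

int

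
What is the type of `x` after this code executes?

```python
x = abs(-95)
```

abs() of int returns int

int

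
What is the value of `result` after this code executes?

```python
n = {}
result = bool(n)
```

n = {}; result = False

False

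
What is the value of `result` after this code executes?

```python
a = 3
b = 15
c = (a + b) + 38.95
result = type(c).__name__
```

a is int; b is int; c is float; result = 'float'

'float'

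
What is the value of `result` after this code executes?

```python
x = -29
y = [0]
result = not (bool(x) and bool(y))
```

x = -29; y = [0]; result = False

False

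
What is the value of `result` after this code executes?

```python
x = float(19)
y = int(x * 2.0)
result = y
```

x = 19.0; y = 38; result = 38

38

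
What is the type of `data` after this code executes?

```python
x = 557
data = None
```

None has type NoneType

NoneType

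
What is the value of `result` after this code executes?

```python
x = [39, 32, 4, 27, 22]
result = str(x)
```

x = [39, 32, 4, 27, 22]; result = '[39, 32, 4, 27, 22]'

'[39, 32, 4, 27, 22]'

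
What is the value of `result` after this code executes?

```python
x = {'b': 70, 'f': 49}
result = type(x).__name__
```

x is dict; result = 'dict'

'dict'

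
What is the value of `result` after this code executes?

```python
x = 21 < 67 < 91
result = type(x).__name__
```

x is bool; result = 'bool'

'bool'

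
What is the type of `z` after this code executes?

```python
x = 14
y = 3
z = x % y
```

int % int = int

int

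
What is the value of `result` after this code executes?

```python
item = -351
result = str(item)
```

item = -351; result = '-351'

'-351'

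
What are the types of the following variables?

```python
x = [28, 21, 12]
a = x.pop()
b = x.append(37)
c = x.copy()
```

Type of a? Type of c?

pop() returns element; copy() returns list

int, list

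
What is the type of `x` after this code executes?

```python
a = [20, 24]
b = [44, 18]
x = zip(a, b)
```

zip() returns a zip object

zip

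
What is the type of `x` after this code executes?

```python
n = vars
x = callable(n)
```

callable() returns bool

bool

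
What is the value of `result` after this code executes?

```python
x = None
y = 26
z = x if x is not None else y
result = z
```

x = None; y = 26; z = 26; result = 26

26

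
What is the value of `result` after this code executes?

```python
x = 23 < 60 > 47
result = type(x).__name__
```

x is bool; result = 'bool'

'bool'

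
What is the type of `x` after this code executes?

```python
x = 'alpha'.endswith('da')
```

str.endswith() returns bool

bool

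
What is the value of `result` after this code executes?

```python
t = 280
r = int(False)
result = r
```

t = 280; r = 0; result = 0

0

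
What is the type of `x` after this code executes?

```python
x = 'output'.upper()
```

str.upper() returns str

str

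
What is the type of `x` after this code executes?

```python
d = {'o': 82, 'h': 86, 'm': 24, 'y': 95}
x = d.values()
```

.values() returns dict_values view

dict_values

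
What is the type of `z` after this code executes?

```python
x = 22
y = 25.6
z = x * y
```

int * float = float

float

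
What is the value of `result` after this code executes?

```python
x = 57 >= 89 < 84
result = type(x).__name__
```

x is bool; result = 'bool'

'bool'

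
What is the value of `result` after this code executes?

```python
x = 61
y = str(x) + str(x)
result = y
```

x = 61; y = '6161'; result = '6161'

'6161'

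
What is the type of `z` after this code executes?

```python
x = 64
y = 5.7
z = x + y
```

int + float = float

float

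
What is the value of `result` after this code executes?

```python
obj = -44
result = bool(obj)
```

obj = -44; result = True

True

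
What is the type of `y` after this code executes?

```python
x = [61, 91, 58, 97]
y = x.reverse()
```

list.reverse() returns None

NoneType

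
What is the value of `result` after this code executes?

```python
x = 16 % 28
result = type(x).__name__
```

x is int; result = 'int'

'int'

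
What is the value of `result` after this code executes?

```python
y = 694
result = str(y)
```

y = 694; result = '694'

'694'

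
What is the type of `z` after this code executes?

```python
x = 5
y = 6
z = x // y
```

int // int = int

int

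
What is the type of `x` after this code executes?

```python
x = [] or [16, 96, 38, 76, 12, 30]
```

'or' returns first truthy value (list)

list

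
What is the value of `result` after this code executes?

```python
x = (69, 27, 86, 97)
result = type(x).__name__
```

x is tuple; result = 'tuple'

'tuple'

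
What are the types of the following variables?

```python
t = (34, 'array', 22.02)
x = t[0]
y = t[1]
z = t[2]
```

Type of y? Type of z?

tuple[1] is str; tuple[2] is float

str, float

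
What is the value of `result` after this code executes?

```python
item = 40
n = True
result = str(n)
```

item = 40; n = True; result = 'True'

'True'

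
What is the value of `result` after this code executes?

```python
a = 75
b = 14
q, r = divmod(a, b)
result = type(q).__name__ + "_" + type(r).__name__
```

a is int; b is int; q is int; r is int; result = 'int_int'

'int_int'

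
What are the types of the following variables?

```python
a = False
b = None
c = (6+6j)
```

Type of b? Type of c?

b is assigned None, whose type is NoneType; c is assigned (6+6j), an int plus an imaginary literal (j suffix), which evaluates to complex

NoneType, complex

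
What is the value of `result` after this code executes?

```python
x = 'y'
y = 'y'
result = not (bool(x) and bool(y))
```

x = 'y'; y = 'y'; result = False

False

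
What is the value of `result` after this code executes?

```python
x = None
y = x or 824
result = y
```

x = None; y = 824; result = 824

824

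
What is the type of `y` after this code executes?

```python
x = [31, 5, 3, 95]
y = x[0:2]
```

Slicing a list returns a list

list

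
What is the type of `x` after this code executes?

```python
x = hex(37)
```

hex() returns str representation

str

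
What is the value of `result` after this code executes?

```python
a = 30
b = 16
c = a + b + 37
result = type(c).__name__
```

a is int; b is int; c is int; result = 'int'

'int'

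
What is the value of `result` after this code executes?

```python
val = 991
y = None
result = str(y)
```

val = 991; y = None; result = 'None'

'None'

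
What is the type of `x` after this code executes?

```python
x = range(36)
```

range() returns a range object

range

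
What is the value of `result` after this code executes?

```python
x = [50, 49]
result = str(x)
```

x = [50, 49]; result = '[50, 49]'

'[50, 49]'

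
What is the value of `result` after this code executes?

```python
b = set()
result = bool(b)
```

b = set(); result = False

False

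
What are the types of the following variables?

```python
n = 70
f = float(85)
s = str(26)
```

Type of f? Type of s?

f is assigned the result of calling float(), which returns a float; s is assigned the result of calling str(), which returns a str

float, str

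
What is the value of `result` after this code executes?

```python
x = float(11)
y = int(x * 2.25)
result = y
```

x = 11.0; y = 24; result = 24

24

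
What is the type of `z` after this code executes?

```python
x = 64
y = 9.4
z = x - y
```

int - float = float

float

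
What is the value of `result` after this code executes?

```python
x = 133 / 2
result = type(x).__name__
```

x is float; result = 'float'

'float'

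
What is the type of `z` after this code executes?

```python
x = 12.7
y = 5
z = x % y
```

float % int = float

float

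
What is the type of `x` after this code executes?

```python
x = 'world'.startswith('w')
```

str.startswith() returns bool

bool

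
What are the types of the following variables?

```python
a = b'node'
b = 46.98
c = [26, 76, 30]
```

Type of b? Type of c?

b is assigned a number with a decimal point, so it is a float; c is assigned a list literal (square brackets)

float, list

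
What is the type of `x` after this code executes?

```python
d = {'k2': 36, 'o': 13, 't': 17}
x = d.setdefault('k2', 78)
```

dict.setdefault() returns the (existing or default) value

int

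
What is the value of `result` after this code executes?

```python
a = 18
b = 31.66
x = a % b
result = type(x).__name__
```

a is int; b is float; x is float; result = 'float'

'float'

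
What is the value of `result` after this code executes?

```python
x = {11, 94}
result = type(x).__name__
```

x is set; result = 'set'

'set'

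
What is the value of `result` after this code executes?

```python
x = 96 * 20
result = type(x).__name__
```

x is int; result = 'int'

'int'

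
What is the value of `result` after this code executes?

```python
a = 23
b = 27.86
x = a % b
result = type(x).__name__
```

a is int; b is float; x is float; result = 'float'

'float'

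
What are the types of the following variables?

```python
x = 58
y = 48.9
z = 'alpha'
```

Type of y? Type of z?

y is assigned a number with a decimal point, so it is a float; z is assigned a quoted string literal, so it is a str

float, str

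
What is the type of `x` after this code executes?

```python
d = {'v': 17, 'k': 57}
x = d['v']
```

Accessing dict[str, int] with str key returns int

int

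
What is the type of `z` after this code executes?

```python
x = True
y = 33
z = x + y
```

bool + int = int (bool is subclass of int)

int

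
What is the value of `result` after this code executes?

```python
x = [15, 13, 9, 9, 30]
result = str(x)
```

x = [15, 13, 9, 9, 30]; result = '[15, 13, 9, 9, 30]'

'[15, 13, 9, 9, 30]'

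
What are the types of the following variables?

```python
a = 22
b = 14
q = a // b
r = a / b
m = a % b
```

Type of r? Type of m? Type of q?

/ returns float; % of ints returns int; // returns int

float, int, int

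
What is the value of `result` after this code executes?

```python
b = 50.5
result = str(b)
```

b = 50.5; result = '50.5'

'50.5'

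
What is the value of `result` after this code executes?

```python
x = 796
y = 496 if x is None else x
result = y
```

x = 796; y = 796; result = 796

796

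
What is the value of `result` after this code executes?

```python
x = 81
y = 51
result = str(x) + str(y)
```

x = 81; y = 51; result = '8151'

'8151'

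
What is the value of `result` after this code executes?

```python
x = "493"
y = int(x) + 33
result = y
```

x = '493'; y = 526; result = 526

526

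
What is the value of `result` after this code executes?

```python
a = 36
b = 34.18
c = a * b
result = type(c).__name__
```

a is int; b is float; c is float; result = 'float'

'float'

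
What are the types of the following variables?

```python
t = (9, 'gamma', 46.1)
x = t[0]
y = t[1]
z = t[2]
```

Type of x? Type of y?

tuple[0] is int; tuple[1] is str

int, str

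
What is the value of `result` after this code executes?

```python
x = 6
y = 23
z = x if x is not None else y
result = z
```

x = 6; y = 23; z = 6; result = 6

6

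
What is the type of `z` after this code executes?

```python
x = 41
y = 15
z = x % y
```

int % int = int

int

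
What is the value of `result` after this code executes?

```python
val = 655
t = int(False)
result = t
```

val = 655; t = 0; result = 0

0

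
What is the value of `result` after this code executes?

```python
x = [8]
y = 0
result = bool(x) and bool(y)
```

x = [8]; y = 0; result = False

False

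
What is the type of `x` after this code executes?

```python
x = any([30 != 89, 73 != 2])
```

any() returns bool

bool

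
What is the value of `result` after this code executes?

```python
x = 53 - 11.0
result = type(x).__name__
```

x is float; result = 'float'

'float'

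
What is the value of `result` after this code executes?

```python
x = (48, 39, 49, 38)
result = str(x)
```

x = (48, 39, 49, 38); result = '(48, 39, 49, 38)'

'(48, 39, 49, 38)'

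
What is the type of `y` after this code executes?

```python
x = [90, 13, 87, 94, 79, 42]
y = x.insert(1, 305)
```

list.insert() returns None

NoneType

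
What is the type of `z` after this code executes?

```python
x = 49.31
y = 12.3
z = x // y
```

float // float = float

float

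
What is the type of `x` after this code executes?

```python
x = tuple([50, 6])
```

tuple() constructor returns tuple

tuple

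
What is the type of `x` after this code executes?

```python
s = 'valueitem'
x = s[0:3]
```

Slicing a str returns str

str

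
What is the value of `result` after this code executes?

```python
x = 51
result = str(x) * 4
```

x = 51; result = '51515151'

'51515151'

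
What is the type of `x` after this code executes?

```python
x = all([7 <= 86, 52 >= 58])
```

all() returns bool

bool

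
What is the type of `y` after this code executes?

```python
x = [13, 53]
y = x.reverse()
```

list.reverse() returns None

NoneType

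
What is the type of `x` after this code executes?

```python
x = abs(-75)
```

abs() of int returns int

int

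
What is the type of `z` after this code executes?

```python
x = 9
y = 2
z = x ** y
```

positive int ** positive int = int

int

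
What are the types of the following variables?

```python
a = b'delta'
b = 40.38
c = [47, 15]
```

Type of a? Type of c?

a is assigned a bytes literal (b'...' prefix); c is assigned a list literal (square brackets)

bytes, list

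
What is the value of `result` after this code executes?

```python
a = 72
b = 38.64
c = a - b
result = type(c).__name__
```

a is int; b is float; c is float; result = 'float'

'float'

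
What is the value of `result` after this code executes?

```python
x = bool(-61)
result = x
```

x = True; result = True

True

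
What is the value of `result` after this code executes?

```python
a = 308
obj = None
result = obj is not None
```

a = 308; obj = None; result = False

False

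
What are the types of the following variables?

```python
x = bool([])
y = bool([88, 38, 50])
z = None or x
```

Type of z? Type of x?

None or bool returns the bool; bool() returns bool

bool, bool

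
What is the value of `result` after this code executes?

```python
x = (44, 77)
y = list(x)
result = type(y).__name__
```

x is tuple; y is list; result = 'list'

'list'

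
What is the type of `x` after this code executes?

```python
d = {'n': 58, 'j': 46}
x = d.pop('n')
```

dict.pop() returns the value

int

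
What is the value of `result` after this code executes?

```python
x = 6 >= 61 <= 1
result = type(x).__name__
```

x is bool; result = 'bool'

'bool'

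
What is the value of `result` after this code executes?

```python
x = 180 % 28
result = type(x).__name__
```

x is int; result = 'int'

'int'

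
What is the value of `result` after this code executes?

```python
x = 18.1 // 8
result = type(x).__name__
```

x is float; result = 'float'

'float'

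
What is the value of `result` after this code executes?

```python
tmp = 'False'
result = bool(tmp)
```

tmp = 'False'; result = True

True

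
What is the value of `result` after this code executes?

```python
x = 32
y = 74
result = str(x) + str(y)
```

x = 32; y = 74; result = '3274'

'3274'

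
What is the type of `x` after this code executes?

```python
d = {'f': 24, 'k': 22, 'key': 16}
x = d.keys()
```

.keys() returns dict_keys view

dict_keys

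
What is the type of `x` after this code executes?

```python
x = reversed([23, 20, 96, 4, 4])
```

reversed() on a list returns list_reverseiterator

list_reverseiterator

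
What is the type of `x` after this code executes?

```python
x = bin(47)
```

bin() returns str representation

str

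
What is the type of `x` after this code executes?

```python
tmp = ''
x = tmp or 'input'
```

'or' returns first truthy value (str)

str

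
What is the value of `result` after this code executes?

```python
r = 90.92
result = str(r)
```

r = 90.92; result = '90.92'

'90.92'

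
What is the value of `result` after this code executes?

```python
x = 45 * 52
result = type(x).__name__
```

x is int; result = 'int'

'int'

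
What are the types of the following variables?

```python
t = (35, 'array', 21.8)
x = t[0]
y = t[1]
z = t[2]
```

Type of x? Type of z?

tuple[0] is int; tuple[2] is float

int, float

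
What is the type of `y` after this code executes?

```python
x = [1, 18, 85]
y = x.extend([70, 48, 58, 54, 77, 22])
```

list.extend() returns None

NoneType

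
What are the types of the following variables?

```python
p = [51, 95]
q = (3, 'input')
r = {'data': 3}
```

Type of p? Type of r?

p is assigned a list literal (square brackets); r is assigned a dict literal ({key: value})

list, dict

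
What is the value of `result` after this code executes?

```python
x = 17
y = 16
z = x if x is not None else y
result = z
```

x = 17; y = 16; z = 17; result = 17

17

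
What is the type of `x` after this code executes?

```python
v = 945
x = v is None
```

'is' comparison returns bool

bool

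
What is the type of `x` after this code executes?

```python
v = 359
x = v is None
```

'is' comparison returns bool

bool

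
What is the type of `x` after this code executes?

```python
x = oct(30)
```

oct() returns str representation

str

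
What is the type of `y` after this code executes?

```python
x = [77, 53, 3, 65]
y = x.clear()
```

list.clear() returns None

NoneType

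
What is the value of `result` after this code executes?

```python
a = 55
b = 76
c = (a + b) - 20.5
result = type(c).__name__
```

a is int; b is int; c is float; result = 'float'

'float'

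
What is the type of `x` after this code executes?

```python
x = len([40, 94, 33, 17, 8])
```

len() always returns int

int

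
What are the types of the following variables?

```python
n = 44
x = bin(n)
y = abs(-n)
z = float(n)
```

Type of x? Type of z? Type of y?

bin() returns str; float() returns float; abs() of int returns int

str, float, int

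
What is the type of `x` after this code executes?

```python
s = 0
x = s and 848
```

'and' returns first falsy value (0 is int)

int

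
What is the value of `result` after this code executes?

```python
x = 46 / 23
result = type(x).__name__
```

x is float; result = 'float'

'float'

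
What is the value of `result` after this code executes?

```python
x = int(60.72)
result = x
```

x = 60; result = 60

60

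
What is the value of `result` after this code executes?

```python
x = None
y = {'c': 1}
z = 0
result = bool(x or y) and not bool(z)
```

x = None; y = {'c': 1}; z = 0; result = True

True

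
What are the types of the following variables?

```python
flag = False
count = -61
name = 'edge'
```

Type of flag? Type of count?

flag is assigned the constant False, which has type bool; count is assigned a bare integer (no decimal point), so it is an int

bool, int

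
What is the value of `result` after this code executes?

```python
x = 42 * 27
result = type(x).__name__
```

x is int; result = 'int'

'int'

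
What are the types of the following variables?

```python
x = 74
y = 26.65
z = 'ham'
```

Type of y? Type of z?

y is assigned a number with a decimal point, so it is a float; z is assigned a quoted string literal, so it is a str

float, str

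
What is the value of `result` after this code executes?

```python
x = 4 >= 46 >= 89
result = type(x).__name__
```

x is bool; result = 'bool'

'bool'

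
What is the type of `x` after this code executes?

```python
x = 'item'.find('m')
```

str.find() returns int index

int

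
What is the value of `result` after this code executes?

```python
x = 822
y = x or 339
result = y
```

x = 822; y = 822; result = 822

822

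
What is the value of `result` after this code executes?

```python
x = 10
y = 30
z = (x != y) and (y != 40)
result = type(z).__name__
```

x is int; y is int; z is bool; result = 'bool'

'bool'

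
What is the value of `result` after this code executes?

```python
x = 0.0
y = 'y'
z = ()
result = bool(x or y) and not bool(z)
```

x = 0.0; y = 'y'; z = (); result = True

True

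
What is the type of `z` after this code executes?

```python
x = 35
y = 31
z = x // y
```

int // int = int

int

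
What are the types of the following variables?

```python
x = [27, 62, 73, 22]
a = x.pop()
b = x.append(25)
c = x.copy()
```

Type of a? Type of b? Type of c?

pop() returns element; append() returns None; copy() returns list

int, NoneType, list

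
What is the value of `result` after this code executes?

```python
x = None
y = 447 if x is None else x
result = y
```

x = None; y = 447; result = 447

447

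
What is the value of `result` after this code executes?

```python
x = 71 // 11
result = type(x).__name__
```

x is int; result = 'int'

'int'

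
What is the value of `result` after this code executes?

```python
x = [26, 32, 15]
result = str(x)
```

x = [26, 32, 15]; result = '[26, 32, 15]'

'[26, 32, 15]'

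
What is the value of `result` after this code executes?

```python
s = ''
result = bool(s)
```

s = ''; result = False

False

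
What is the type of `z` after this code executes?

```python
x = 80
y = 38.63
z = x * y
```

int * float = float

float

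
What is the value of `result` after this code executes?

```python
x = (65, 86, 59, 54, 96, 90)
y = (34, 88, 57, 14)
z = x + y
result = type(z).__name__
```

x is tuple; y is tuple; z is tuple; result = 'tuple'

'tuple'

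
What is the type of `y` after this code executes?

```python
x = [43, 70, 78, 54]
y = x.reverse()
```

list.reverse() returns None

NoneType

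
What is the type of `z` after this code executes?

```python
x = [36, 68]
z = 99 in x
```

'in' operator returns bool

bool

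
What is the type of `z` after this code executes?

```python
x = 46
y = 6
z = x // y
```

int // int = int

int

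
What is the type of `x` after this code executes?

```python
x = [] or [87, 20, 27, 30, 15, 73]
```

'or' returns first truthy value (list)

list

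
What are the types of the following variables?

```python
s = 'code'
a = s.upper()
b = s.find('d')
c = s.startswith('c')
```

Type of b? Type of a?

find() returns int; upper() returns str

int, str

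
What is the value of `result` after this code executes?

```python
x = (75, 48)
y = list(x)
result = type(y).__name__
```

x is tuple; y is list; result = 'list'

'list'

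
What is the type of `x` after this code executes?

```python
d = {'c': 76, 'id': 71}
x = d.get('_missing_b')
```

dict.get() returns None when key not found

NoneType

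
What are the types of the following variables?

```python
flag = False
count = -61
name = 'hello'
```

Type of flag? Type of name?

flag is assigned the constant False, which has type bool; name is assigned a quoted string literal, so it is a str

bool, str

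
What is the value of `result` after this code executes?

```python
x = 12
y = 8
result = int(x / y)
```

x = 12; y = 8; result = 1

1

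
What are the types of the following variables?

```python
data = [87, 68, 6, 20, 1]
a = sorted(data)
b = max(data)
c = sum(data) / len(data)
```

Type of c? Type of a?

int / int = float; sorted() returns list

float, list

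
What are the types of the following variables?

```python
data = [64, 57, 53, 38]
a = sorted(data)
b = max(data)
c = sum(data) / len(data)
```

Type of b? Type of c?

max of ints returns int; int / int = float

int, float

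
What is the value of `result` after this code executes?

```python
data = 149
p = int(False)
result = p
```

data = 149; p = 0; result = 0

0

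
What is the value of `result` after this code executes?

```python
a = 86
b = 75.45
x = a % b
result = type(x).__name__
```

a is int; b is float; x is float; result = 'float'

'float'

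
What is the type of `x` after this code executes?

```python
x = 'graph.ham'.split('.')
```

str.split() returns list

list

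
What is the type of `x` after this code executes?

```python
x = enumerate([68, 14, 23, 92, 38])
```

enumerate() returns an enumerate object

enumerate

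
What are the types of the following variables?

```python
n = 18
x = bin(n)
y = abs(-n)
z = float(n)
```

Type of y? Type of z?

abs() of int returns int; float() returns float

int, float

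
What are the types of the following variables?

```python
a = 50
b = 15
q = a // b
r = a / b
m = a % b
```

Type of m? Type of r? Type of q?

% of ints returns int; / returns float; // returns int

int, float, int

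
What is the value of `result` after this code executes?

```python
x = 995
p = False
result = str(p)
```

x = 995; p = False; result = 'False'

'False'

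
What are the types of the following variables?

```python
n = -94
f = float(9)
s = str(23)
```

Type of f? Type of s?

f is assigned the result of calling float(), which returns a float; s is assigned the result of calling str(), which returns a str

float, str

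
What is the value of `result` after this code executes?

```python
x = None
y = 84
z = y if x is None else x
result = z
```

x = None; y = 84; z = 84; result = 84

84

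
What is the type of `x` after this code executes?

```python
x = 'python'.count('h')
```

str.count() returns int

int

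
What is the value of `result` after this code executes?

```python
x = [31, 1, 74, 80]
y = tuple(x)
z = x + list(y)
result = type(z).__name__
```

x is list; y is tuple; z is list; result = 'list'

'list'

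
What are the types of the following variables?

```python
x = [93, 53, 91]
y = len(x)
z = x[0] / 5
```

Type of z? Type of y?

int / int = float; len() returns int

float, int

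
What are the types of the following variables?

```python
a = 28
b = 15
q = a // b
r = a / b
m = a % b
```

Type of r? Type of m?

/ returns float; % of ints returns int

float, int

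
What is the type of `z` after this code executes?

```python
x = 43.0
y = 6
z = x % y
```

float % int = float

float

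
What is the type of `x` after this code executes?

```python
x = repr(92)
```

repr() returns str

str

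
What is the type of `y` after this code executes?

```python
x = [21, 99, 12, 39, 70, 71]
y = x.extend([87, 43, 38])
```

list.extend() returns None

NoneType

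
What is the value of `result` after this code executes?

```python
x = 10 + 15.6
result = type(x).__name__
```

x is float; result = 'float'

'float'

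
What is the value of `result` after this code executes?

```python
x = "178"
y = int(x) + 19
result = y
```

x = '178'; y = 197; result = 197

197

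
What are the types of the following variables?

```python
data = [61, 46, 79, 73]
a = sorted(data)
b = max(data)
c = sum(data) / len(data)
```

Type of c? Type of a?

int / int = float; sorted() returns list

float, list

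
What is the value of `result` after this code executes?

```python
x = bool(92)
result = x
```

x = True; result = True

True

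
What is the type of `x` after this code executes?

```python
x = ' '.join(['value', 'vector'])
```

str.join() returns str

str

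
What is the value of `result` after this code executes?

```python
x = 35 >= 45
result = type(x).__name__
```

x is bool; result = 'bool'

'bool'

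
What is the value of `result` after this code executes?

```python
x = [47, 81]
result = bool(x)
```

x = [47, 81]; result = True

True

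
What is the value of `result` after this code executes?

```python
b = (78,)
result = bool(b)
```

b = (78,); result = True

True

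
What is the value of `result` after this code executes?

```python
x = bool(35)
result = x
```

x = True; result = True

True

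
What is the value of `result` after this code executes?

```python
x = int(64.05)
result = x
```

x = 64; result = 64

64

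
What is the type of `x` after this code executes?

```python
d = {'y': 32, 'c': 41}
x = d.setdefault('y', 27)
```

dict.setdefault() returns the (existing or default) value

int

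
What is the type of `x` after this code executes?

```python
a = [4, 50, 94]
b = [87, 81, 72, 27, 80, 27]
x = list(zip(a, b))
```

list(zip()) returns a list of tuples

list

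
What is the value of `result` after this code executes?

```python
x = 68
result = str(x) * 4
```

x = 68; result = '68686868'

'68686868'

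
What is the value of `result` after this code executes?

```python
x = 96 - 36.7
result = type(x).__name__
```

x is float; result = 'float'

'float'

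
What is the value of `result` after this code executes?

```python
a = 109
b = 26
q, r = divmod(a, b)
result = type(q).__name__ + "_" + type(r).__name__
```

a is int; b is int; q is int; r is int; result = 'int_int'

'int_int'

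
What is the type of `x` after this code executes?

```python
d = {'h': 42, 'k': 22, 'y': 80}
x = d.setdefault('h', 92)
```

dict.setdefault() returns the (existing or default) value

int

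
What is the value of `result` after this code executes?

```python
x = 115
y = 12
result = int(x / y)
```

x = 115; y = 12; result = 9

9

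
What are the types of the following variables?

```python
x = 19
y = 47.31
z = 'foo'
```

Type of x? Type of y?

x is assigned a bare integer (no decimal point), so it is an int; y is assigned a number with a decimal point, so it is a float

int, float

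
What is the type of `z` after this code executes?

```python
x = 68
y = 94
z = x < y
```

Comparison returns bool

bool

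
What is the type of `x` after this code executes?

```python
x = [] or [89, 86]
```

'or' returns first truthy value (list)

list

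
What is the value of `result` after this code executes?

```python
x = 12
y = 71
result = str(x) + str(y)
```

x = 12; y = 71; result = '1271'

'1271'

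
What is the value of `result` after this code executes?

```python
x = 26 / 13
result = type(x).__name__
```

x is float; result = 'float'

'float'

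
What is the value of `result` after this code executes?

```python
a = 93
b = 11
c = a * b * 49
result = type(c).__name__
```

a is int; b is int; c is int; result = 'int'

'int'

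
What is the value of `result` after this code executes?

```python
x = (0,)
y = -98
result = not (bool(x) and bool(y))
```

x = (0,); y = -98; result = False

False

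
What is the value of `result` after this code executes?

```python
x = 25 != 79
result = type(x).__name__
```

x is bool; result = 'bool'

'bool'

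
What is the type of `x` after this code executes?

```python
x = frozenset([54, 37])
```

frozenset() returns frozenset

frozenset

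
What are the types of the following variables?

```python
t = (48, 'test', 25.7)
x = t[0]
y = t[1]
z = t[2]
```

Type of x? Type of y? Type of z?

tuple[0] is int; tuple[1] is str; tuple[2] is float

int, str, float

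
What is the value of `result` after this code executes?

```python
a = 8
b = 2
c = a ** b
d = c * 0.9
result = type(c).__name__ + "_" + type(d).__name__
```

a is int; b is int; c is int; d is float; result = 'int_float'

'int_float'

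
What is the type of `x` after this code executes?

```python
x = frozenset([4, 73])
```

frozenset() returns frozenset

frozenset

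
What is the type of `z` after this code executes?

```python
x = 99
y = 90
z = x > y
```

Comparison returns bool

bool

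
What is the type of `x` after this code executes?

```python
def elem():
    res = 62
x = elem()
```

Function without return returns None

NoneType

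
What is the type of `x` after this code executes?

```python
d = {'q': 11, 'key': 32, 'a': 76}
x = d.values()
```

.values() returns dict_values view

dict_values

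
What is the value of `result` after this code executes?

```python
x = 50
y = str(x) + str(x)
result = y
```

x = 50; y = '5050'; result = '5050'

'5050'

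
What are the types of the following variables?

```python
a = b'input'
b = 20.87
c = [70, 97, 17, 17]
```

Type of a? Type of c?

a is assigned a bytes literal (b'...' prefix); c is assigned a list literal (square brackets)

bytes, list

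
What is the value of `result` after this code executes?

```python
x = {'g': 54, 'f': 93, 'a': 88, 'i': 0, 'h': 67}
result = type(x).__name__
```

x is dict; result = 'dict'

'dict'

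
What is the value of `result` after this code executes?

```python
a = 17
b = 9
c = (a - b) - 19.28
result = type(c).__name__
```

a is int; b is int; c is float; result = 'float'

'float'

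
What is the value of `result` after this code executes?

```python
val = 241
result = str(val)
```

val = 241; result = '241'

'241'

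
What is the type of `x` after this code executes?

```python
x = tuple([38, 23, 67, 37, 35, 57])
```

tuple() constructor returns tuple

tuple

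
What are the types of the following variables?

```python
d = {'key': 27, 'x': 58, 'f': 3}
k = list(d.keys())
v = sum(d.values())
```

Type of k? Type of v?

list() converts to list; sum of ints is int

list, int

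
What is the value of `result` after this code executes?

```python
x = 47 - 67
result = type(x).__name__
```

x is int; result = 'int'

'int'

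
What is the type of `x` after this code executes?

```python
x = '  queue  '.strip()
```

str.strip() returns str

str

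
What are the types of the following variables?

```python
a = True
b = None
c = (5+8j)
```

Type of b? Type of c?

b is assigned None, whose type is NoneType; c is assigned (5+8j), an int plus an imaginary literal (j suffix), which evaluates to complex

NoneType, complex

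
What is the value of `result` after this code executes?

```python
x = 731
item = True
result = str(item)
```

x = 731; item = True; result = 'True'

'True'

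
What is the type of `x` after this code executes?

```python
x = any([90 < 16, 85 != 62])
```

any() returns bool

bool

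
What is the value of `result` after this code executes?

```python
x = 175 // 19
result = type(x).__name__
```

x is int; result = 'int'

'int'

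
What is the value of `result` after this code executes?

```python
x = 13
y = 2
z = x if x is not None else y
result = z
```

x = 13; y = 2; z = 13; result = 13

13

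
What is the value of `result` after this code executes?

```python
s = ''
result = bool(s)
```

s = ''; result = False

False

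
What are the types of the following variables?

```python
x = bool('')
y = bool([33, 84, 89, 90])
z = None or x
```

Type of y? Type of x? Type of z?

bool() returns bool; bool() returns bool; None or bool returns the bool

bool, bool, bool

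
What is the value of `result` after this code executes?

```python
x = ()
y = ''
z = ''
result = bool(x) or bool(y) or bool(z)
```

x = (); y = ''; z = ''; result = False

False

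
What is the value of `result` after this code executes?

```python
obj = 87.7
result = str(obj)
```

obj = 87.7; result = '87.7'

'87.7'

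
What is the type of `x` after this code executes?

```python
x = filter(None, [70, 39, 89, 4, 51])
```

filter() returns a filter object

filter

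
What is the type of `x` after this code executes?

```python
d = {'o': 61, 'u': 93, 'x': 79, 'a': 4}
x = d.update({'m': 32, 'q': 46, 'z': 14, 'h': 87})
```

dict.update() returns None

NoneType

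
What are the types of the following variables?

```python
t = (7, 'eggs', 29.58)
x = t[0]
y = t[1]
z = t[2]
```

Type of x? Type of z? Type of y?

tuple[0] is int; tuple[2] is float; tuple[1] is str

int, float, str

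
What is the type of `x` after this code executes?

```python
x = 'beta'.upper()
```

str.upper() returns str

str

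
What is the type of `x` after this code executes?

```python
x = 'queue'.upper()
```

str.upper() returns str

str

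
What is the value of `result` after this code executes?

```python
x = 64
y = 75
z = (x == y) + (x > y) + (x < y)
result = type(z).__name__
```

x is int; y is int; z is int; result = 'int'

'int'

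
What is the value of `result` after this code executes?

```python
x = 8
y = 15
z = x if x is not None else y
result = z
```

x = 8; y = 15; z = 8; result = 8

8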